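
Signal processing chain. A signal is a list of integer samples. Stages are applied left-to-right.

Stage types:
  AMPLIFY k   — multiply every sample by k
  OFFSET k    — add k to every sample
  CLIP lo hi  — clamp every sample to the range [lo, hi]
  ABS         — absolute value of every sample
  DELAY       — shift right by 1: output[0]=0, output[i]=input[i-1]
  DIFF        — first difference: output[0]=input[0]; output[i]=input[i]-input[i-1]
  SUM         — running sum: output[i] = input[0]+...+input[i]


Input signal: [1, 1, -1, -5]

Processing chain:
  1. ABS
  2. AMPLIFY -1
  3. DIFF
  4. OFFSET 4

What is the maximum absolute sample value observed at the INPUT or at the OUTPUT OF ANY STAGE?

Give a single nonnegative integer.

Input: [1, 1, -1, -5] (max |s|=5)
Stage 1 (ABS): |1|=1, |1|=1, |-1|=1, |-5|=5 -> [1, 1, 1, 5] (max |s|=5)
Stage 2 (AMPLIFY -1): 1*-1=-1, 1*-1=-1, 1*-1=-1, 5*-1=-5 -> [-1, -1, -1, -5] (max |s|=5)
Stage 3 (DIFF): s[0]=-1, -1--1=0, -1--1=0, -5--1=-4 -> [-1, 0, 0, -4] (max |s|=4)
Stage 4 (OFFSET 4): -1+4=3, 0+4=4, 0+4=4, -4+4=0 -> [3, 4, 4, 0] (max |s|=4)
Overall max amplitude: 5

Answer: 5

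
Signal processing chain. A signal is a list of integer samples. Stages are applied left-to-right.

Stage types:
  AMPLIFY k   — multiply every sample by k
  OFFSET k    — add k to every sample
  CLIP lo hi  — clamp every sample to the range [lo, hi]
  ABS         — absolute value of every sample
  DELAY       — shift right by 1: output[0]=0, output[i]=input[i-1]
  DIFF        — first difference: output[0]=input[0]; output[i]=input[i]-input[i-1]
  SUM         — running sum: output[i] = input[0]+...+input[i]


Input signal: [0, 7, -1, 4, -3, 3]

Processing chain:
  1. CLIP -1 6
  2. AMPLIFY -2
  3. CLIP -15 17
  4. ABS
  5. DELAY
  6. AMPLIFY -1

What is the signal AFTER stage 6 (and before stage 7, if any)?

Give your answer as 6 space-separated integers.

Input: [0, 7, -1, 4, -3, 3]
Stage 1 (CLIP -1 6): clip(0,-1,6)=0, clip(7,-1,6)=6, clip(-1,-1,6)=-1, clip(4,-1,6)=4, clip(-3,-1,6)=-1, clip(3,-1,6)=3 -> [0, 6, -1, 4, -1, 3]
Stage 2 (AMPLIFY -2): 0*-2=0, 6*-2=-12, -1*-2=2, 4*-2=-8, -1*-2=2, 3*-2=-6 -> [0, -12, 2, -8, 2, -6]
Stage 3 (CLIP -15 17): clip(0,-15,17)=0, clip(-12,-15,17)=-12, clip(2,-15,17)=2, clip(-8,-15,17)=-8, clip(2,-15,17)=2, clip(-6,-15,17)=-6 -> [0, -12, 2, -8, 2, -6]
Stage 4 (ABS): |0|=0, |-12|=12, |2|=2, |-8|=8, |2|=2, |-6|=6 -> [0, 12, 2, 8, 2, 6]
Stage 5 (DELAY): [0, 0, 12, 2, 8, 2] = [0, 0, 12, 2, 8, 2] -> [0, 0, 12, 2, 8, 2]
Stage 6 (AMPLIFY -1): 0*-1=0, 0*-1=0, 12*-1=-12, 2*-1=-2, 8*-1=-8, 2*-1=-2 -> [0, 0, -12, -2, -8, -2]

Answer: 0 0 -12 -2 -8 -2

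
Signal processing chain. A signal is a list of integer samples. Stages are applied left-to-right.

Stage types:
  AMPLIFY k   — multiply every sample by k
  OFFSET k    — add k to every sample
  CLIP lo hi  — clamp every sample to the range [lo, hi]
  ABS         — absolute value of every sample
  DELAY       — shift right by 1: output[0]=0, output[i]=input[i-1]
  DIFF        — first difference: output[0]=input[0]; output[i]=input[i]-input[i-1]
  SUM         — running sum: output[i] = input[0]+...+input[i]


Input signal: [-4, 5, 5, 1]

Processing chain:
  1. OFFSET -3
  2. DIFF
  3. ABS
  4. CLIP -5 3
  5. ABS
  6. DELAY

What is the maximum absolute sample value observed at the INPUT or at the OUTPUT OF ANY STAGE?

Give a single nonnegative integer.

Input: [-4, 5, 5, 1] (max |s|=5)
Stage 1 (OFFSET -3): -4+-3=-7, 5+-3=2, 5+-3=2, 1+-3=-2 -> [-7, 2, 2, -2] (max |s|=7)
Stage 2 (DIFF): s[0]=-7, 2--7=9, 2-2=0, -2-2=-4 -> [-7, 9, 0, -4] (max |s|=9)
Stage 3 (ABS): |-7|=7, |9|=9, |0|=0, |-4|=4 -> [7, 9, 0, 4] (max |s|=9)
Stage 4 (CLIP -5 3): clip(7,-5,3)=3, clip(9,-5,3)=3, clip(0,-5,3)=0, clip(4,-5,3)=3 -> [3, 3, 0, 3] (max |s|=3)
Stage 5 (ABS): |3|=3, |3|=3, |0|=0, |3|=3 -> [3, 3, 0, 3] (max |s|=3)
Stage 6 (DELAY): [0, 3, 3, 0] = [0, 3, 3, 0] -> [0, 3, 3, 0] (max |s|=3)
Overall max amplitude: 9

Answer: 9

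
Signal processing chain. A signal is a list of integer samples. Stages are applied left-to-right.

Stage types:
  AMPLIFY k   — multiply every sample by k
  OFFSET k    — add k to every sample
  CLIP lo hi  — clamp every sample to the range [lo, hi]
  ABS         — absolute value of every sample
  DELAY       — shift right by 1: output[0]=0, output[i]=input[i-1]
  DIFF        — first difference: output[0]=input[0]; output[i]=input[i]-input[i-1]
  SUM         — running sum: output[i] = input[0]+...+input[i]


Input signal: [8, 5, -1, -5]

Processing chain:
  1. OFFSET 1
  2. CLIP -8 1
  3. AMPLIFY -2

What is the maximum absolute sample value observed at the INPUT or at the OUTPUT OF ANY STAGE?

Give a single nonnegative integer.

Answer: 9

Derivation:
Input: [8, 5, -1, -5] (max |s|=8)
Stage 1 (OFFSET 1): 8+1=9, 5+1=6, -1+1=0, -5+1=-4 -> [9, 6, 0, -4] (max |s|=9)
Stage 2 (CLIP -8 1): clip(9,-8,1)=1, clip(6,-8,1)=1, clip(0,-8,1)=0, clip(-4,-8,1)=-4 -> [1, 1, 0, -4] (max |s|=4)
Stage 3 (AMPLIFY -2): 1*-2=-2, 1*-2=-2, 0*-2=0, -4*-2=8 -> [-2, -2, 0, 8] (max |s|=8)
Overall max amplitude: 9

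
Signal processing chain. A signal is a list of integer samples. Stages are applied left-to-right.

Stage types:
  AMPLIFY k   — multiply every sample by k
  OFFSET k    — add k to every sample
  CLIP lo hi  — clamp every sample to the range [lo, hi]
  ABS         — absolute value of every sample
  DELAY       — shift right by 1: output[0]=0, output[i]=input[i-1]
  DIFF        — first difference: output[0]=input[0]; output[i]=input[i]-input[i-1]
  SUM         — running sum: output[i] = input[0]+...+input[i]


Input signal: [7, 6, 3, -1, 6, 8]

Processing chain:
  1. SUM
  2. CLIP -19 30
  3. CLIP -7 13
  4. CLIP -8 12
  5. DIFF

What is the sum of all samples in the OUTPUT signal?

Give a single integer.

Input: [7, 6, 3, -1, 6, 8]
Stage 1 (SUM): sum[0..0]=7, sum[0..1]=13, sum[0..2]=16, sum[0..3]=15, sum[0..4]=21, sum[0..5]=29 -> [7, 13, 16, 15, 21, 29]
Stage 2 (CLIP -19 30): clip(7,-19,30)=7, clip(13,-19,30)=13, clip(16,-19,30)=16, clip(15,-19,30)=15, clip(21,-19,30)=21, clip(29,-19,30)=29 -> [7, 13, 16, 15, 21, 29]
Stage 3 (CLIP -7 13): clip(7,-7,13)=7, clip(13,-7,13)=13, clip(16,-7,13)=13, clip(15,-7,13)=13, clip(21,-7,13)=13, clip(29,-7,13)=13 -> [7, 13, 13, 13, 13, 13]
Stage 4 (CLIP -8 12): clip(7,-8,12)=7, clip(13,-8,12)=12, clip(13,-8,12)=12, clip(13,-8,12)=12, clip(13,-8,12)=12, clip(13,-8,12)=12 -> [7, 12, 12, 12, 12, 12]
Stage 5 (DIFF): s[0]=7, 12-7=5, 12-12=0, 12-12=0, 12-12=0, 12-12=0 -> [7, 5, 0, 0, 0, 0]
Output sum: 12

Answer: 12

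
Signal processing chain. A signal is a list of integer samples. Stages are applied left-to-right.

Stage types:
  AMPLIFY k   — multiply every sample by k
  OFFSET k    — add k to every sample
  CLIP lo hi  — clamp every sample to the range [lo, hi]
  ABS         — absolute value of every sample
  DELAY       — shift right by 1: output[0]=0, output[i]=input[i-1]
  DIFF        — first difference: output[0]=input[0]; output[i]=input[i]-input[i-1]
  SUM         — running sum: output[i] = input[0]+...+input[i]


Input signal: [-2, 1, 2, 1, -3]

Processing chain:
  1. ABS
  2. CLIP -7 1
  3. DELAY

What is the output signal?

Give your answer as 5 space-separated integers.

Input: [-2, 1, 2, 1, -3]
Stage 1 (ABS): |-2|=2, |1|=1, |2|=2, |1|=1, |-3|=3 -> [2, 1, 2, 1, 3]
Stage 2 (CLIP -7 1): clip(2,-7,1)=1, clip(1,-7,1)=1, clip(2,-7,1)=1, clip(1,-7,1)=1, clip(3,-7,1)=1 -> [1, 1, 1, 1, 1]
Stage 3 (DELAY): [0, 1, 1, 1, 1] = [0, 1, 1, 1, 1] -> [0, 1, 1, 1, 1]

Answer: 0 1 1 1 1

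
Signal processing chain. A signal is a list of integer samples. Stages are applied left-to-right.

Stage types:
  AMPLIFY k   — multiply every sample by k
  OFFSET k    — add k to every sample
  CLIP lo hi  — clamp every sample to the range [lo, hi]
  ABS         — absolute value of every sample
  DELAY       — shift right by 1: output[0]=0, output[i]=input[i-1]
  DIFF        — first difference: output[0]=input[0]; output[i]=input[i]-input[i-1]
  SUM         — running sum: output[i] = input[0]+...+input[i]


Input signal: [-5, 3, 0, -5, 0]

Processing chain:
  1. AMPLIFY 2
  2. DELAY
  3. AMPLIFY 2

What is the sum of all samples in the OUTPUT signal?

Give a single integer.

Answer: -28

Derivation:
Input: [-5, 3, 0, -5, 0]
Stage 1 (AMPLIFY 2): -5*2=-10, 3*2=6, 0*2=0, -5*2=-10, 0*2=0 -> [-10, 6, 0, -10, 0]
Stage 2 (DELAY): [0, -10, 6, 0, -10] = [0, -10, 6, 0, -10] -> [0, -10, 6, 0, -10]
Stage 3 (AMPLIFY 2): 0*2=0, -10*2=-20, 6*2=12, 0*2=0, -10*2=-20 -> [0, -20, 12, 0, -20]
Output sum: -28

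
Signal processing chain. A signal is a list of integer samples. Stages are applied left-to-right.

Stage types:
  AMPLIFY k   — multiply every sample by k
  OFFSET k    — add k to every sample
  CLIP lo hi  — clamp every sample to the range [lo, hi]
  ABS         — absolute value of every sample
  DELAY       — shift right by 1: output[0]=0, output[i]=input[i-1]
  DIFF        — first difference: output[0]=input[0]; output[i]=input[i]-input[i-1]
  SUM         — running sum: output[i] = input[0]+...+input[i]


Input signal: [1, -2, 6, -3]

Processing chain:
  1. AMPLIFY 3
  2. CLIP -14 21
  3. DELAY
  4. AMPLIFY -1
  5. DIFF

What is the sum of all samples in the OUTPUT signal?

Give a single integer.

Answer: -18

Derivation:
Input: [1, -2, 6, -3]
Stage 1 (AMPLIFY 3): 1*3=3, -2*3=-6, 6*3=18, -3*3=-9 -> [3, -6, 18, -9]
Stage 2 (CLIP -14 21): clip(3,-14,21)=3, clip(-6,-14,21)=-6, clip(18,-14,21)=18, clip(-9,-14,21)=-9 -> [3, -6, 18, -9]
Stage 3 (DELAY): [0, 3, -6, 18] = [0, 3, -6, 18] -> [0, 3, -6, 18]
Stage 4 (AMPLIFY -1): 0*-1=0, 3*-1=-3, -6*-1=6, 18*-1=-18 -> [0, -3, 6, -18]
Stage 5 (DIFF): s[0]=0, -3-0=-3, 6--3=9, -18-6=-24 -> [0, -3, 9, -24]
Output sum: -18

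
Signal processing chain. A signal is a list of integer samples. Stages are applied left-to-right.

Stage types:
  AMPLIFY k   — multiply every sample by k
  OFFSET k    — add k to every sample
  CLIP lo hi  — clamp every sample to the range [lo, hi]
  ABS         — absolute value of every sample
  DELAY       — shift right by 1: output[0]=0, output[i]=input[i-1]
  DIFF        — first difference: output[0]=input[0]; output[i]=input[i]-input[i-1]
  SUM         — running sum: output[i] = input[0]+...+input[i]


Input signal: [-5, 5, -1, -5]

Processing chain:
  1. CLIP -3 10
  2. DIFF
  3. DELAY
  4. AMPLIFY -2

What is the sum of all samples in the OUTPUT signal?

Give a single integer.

Answer: 2

Derivation:
Input: [-5, 5, -1, -5]
Stage 1 (CLIP -3 10): clip(-5,-3,10)=-3, clip(5,-3,10)=5, clip(-1,-3,10)=-1, clip(-5,-3,10)=-3 -> [-3, 5, -1, -3]
Stage 2 (DIFF): s[0]=-3, 5--3=8, -1-5=-6, -3--1=-2 -> [-3, 8, -6, -2]
Stage 3 (DELAY): [0, -3, 8, -6] = [0, -3, 8, -6] -> [0, -3, 8, -6]
Stage 4 (AMPLIFY -2): 0*-2=0, -3*-2=6, 8*-2=-16, -6*-2=12 -> [0, 6, -16, 12]
Output sum: 2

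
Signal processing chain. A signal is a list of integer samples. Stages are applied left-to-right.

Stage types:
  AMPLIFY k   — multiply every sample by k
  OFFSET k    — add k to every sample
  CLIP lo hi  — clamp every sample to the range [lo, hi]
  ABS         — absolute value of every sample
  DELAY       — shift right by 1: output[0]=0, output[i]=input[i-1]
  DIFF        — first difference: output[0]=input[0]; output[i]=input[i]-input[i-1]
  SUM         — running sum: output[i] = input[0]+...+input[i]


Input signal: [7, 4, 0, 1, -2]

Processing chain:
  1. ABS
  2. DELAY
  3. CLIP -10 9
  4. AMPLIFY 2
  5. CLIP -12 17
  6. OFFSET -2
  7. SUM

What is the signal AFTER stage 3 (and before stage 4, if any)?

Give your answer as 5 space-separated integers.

Input: [7, 4, 0, 1, -2]
Stage 1 (ABS): |7|=7, |4|=4, |0|=0, |1|=1, |-2|=2 -> [7, 4, 0, 1, 2]
Stage 2 (DELAY): [0, 7, 4, 0, 1] = [0, 7, 4, 0, 1] -> [0, 7, 4, 0, 1]
Stage 3 (CLIP -10 9): clip(0,-10,9)=0, clip(7,-10,9)=7, clip(4,-10,9)=4, clip(0,-10,9)=0, clip(1,-10,9)=1 -> [0, 7, 4, 0, 1]

Answer: 0 7 4 0 1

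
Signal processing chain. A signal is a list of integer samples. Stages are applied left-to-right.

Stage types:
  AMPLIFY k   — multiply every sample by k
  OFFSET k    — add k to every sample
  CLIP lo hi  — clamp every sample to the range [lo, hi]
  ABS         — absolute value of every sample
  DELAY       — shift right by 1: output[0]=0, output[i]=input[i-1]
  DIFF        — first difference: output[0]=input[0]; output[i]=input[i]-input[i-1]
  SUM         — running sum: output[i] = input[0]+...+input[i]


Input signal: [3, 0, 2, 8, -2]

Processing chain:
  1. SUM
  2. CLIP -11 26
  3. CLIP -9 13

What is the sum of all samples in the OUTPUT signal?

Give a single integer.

Input: [3, 0, 2, 8, -2]
Stage 1 (SUM): sum[0..0]=3, sum[0..1]=3, sum[0..2]=5, sum[0..3]=13, sum[0..4]=11 -> [3, 3, 5, 13, 11]
Stage 2 (CLIP -11 26): clip(3,-11,26)=3, clip(3,-11,26)=3, clip(5,-11,26)=5, clip(13,-11,26)=13, clip(11,-11,26)=11 -> [3, 3, 5, 13, 11]
Stage 3 (CLIP -9 13): clip(3,-9,13)=3, clip(3,-9,13)=3, clip(5,-9,13)=5, clip(13,-9,13)=13, clip(11,-9,13)=11 -> [3, 3, 5, 13, 11]
Output sum: 35

Answer: 35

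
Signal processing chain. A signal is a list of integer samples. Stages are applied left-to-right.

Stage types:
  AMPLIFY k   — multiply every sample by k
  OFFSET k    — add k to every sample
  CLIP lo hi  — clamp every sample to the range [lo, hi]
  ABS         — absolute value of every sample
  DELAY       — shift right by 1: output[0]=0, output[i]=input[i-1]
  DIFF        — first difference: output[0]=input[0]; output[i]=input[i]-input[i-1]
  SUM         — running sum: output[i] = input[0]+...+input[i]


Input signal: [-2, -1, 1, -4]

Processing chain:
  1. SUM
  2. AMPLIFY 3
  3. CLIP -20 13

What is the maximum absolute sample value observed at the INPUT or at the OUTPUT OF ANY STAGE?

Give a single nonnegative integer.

Input: [-2, -1, 1, -4] (max |s|=4)
Stage 1 (SUM): sum[0..0]=-2, sum[0..1]=-3, sum[0..2]=-2, sum[0..3]=-6 -> [-2, -3, -2, -6] (max |s|=6)
Stage 2 (AMPLIFY 3): -2*3=-6, -3*3=-9, -2*3=-6, -6*3=-18 -> [-6, -9, -6, -18] (max |s|=18)
Stage 3 (CLIP -20 13): clip(-6,-20,13)=-6, clip(-9,-20,13)=-9, clip(-6,-20,13)=-6, clip(-18,-20,13)=-18 -> [-6, -9, -6, -18] (max |s|=18)
Overall max amplitude: 18

Answer: 18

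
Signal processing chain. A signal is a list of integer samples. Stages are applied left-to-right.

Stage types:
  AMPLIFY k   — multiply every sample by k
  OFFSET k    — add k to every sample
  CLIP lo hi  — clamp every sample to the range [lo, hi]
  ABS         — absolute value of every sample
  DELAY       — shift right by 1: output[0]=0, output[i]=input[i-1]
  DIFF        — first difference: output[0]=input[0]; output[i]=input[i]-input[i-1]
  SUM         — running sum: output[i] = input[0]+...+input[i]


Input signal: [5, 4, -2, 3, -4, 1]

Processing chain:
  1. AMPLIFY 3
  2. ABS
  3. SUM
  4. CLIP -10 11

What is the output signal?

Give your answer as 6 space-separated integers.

Input: [5, 4, -2, 3, -4, 1]
Stage 1 (AMPLIFY 3): 5*3=15, 4*3=12, -2*3=-6, 3*3=9, -4*3=-12, 1*3=3 -> [15, 12, -6, 9, -12, 3]
Stage 2 (ABS): |15|=15, |12|=12, |-6|=6, |9|=9, |-12|=12, |3|=3 -> [15, 12, 6, 9, 12, 3]
Stage 3 (SUM): sum[0..0]=15, sum[0..1]=27, sum[0..2]=33, sum[0..3]=42, sum[0..4]=54, sum[0..5]=57 -> [15, 27, 33, 42, 54, 57]
Stage 4 (CLIP -10 11): clip(15,-10,11)=11, clip(27,-10,11)=11, clip(33,-10,11)=11, clip(42,-10,11)=11, clip(54,-10,11)=11, clip(57,-10,11)=11 -> [11, 11, 11, 11, 11, 11]

Answer: 11 11 11 11 11 11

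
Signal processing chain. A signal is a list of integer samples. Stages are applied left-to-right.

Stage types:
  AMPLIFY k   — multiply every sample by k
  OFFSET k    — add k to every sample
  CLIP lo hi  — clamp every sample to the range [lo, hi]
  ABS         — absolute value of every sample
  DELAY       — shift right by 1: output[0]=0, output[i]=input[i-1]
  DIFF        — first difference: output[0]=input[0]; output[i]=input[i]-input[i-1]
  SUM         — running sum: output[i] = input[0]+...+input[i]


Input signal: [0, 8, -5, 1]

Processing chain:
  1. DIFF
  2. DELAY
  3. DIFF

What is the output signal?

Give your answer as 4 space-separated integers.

Answer: 0 0 8 -21

Derivation:
Input: [0, 8, -5, 1]
Stage 1 (DIFF): s[0]=0, 8-0=8, -5-8=-13, 1--5=6 -> [0, 8, -13, 6]
Stage 2 (DELAY): [0, 0, 8, -13] = [0, 0, 8, -13] -> [0, 0, 8, -13]
Stage 3 (DIFF): s[0]=0, 0-0=0, 8-0=8, -13-8=-21 -> [0, 0, 8, -21]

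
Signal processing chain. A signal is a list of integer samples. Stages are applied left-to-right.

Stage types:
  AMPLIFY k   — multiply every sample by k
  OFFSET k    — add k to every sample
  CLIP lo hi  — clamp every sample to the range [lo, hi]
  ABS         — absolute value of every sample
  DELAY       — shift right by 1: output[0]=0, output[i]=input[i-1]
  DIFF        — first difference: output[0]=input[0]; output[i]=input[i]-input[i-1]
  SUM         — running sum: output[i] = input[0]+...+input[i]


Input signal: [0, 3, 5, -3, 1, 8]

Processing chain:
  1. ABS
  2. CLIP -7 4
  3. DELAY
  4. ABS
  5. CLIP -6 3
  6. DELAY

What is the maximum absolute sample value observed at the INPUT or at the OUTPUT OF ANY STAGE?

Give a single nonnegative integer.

Input: [0, 3, 5, -3, 1, 8] (max |s|=8)
Stage 1 (ABS): |0|=0, |3|=3, |5|=5, |-3|=3, |1|=1, |8|=8 -> [0, 3, 5, 3, 1, 8] (max |s|=8)
Stage 2 (CLIP -7 4): clip(0,-7,4)=0, clip(3,-7,4)=3, clip(5,-7,4)=4, clip(3,-7,4)=3, clip(1,-7,4)=1, clip(8,-7,4)=4 -> [0, 3, 4, 3, 1, 4] (max |s|=4)
Stage 3 (DELAY): [0, 0, 3, 4, 3, 1] = [0, 0, 3, 4, 3, 1] -> [0, 0, 3, 4, 3, 1] (max |s|=4)
Stage 4 (ABS): |0|=0, |0|=0, |3|=3, |4|=4, |3|=3, |1|=1 -> [0, 0, 3, 4, 3, 1] (max |s|=4)
Stage 5 (CLIP -6 3): clip(0,-6,3)=0, clip(0,-6,3)=0, clip(3,-6,3)=3, clip(4,-6,3)=3, clip(3,-6,3)=3, clip(1,-6,3)=1 -> [0, 0, 3, 3, 3, 1] (max |s|=3)
Stage 6 (DELAY): [0, 0, 0, 3, 3, 3] = [0, 0, 0, 3, 3, 3] -> [0, 0, 0, 3, 3, 3] (max |s|=3)
Overall max amplitude: 8

Answer: 8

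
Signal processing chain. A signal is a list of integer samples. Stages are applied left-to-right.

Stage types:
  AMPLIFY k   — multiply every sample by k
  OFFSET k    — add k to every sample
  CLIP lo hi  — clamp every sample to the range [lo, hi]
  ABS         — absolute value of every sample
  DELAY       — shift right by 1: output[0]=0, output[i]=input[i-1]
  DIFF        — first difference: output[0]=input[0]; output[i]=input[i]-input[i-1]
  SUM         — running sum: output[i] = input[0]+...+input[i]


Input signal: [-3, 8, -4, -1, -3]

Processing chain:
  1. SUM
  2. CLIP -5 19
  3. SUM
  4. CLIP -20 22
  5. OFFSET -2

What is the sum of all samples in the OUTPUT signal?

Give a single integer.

Input: [-3, 8, -4, -1, -3]
Stage 1 (SUM): sum[0..0]=-3, sum[0..1]=5, sum[0..2]=1, sum[0..3]=0, sum[0..4]=-3 -> [-3, 5, 1, 0, -3]
Stage 2 (CLIP -5 19): clip(-3,-5,19)=-3, clip(5,-5,19)=5, clip(1,-5,19)=1, clip(0,-5,19)=0, clip(-3,-5,19)=-3 -> [-3, 5, 1, 0, -3]
Stage 3 (SUM): sum[0..0]=-3, sum[0..1]=2, sum[0..2]=3, sum[0..3]=3, sum[0..4]=0 -> [-3, 2, 3, 3, 0]
Stage 4 (CLIP -20 22): clip(-3,-20,22)=-3, clip(2,-20,22)=2, clip(3,-20,22)=3, clip(3,-20,22)=3, clip(0,-20,22)=0 -> [-3, 2, 3, 3, 0]
Stage 5 (OFFSET -2): -3+-2=-5, 2+-2=0, 3+-2=1, 3+-2=1, 0+-2=-2 -> [-5, 0, 1, 1, -2]
Output sum: -5

Answer: -5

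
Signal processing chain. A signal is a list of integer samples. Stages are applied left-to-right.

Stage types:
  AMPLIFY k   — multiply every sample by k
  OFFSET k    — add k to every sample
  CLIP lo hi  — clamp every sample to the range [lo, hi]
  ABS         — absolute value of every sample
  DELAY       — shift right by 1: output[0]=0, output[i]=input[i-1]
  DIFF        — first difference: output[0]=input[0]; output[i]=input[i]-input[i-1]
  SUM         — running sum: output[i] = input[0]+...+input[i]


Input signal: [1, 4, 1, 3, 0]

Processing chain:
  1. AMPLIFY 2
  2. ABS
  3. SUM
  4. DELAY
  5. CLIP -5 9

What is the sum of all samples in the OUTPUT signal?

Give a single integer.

Answer: 29

Derivation:
Input: [1, 4, 1, 3, 0]
Stage 1 (AMPLIFY 2): 1*2=2, 4*2=8, 1*2=2, 3*2=6, 0*2=0 -> [2, 8, 2, 6, 0]
Stage 2 (ABS): |2|=2, |8|=8, |2|=2, |6|=6, |0|=0 -> [2, 8, 2, 6, 0]
Stage 3 (SUM): sum[0..0]=2, sum[0..1]=10, sum[0..2]=12, sum[0..3]=18, sum[0..4]=18 -> [2, 10, 12, 18, 18]
Stage 4 (DELAY): [0, 2, 10, 12, 18] = [0, 2, 10, 12, 18] -> [0, 2, 10, 12, 18]
Stage 5 (CLIP -5 9): clip(0,-5,9)=0, clip(2,-5,9)=2, clip(10,-5,9)=9, clip(12,-5,9)=9, clip(18,-5,9)=9 -> [0, 2, 9, 9, 9]
Output sum: 29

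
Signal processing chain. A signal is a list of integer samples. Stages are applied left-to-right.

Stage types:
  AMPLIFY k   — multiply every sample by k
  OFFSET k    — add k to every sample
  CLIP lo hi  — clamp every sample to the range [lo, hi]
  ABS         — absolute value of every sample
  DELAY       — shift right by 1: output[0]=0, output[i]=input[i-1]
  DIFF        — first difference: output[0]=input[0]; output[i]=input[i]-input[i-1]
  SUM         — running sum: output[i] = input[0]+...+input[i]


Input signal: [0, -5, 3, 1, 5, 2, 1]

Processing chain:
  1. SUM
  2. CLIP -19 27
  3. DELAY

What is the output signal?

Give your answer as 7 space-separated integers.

Answer: 0 0 -5 -2 -1 4 6

Derivation:
Input: [0, -5, 3, 1, 5, 2, 1]
Stage 1 (SUM): sum[0..0]=0, sum[0..1]=-5, sum[0..2]=-2, sum[0..3]=-1, sum[0..4]=4, sum[0..5]=6, sum[0..6]=7 -> [0, -5, -2, -1, 4, 6, 7]
Stage 2 (CLIP -19 27): clip(0,-19,27)=0, clip(-5,-19,27)=-5, clip(-2,-19,27)=-2, clip(-1,-19,27)=-1, clip(4,-19,27)=4, clip(6,-19,27)=6, clip(7,-19,27)=7 -> [0, -5, -2, -1, 4, 6, 7]
Stage 3 (DELAY): [0, 0, -5, -2, -1, 4, 6] = [0, 0, -5, -2, -1, 4, 6] -> [0, 0, -5, -2, -1, 4, 6]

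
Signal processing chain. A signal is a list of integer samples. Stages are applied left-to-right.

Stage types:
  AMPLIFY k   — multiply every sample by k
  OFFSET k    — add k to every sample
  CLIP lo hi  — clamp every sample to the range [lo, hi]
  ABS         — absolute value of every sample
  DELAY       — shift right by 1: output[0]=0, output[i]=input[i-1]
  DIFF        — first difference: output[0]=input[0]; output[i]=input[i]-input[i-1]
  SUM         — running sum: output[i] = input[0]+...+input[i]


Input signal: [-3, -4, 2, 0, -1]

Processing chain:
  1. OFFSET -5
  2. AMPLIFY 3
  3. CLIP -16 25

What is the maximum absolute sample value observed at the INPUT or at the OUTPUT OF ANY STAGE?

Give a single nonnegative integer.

Answer: 27

Derivation:
Input: [-3, -4, 2, 0, -1] (max |s|=4)
Stage 1 (OFFSET -5): -3+-5=-8, -4+-5=-9, 2+-5=-3, 0+-5=-5, -1+-5=-6 -> [-8, -9, -3, -5, -6] (max |s|=9)
Stage 2 (AMPLIFY 3): -8*3=-24, -9*3=-27, -3*3=-9, -5*3=-15, -6*3=-18 -> [-24, -27, -9, -15, -18] (max |s|=27)
Stage 3 (CLIP -16 25): clip(-24,-16,25)=-16, clip(-27,-16,25)=-16, clip(-9,-16,25)=-9, clip(-15,-16,25)=-15, clip(-18,-16,25)=-16 -> [-16, -16, -9, -15, -16] (max |s|=16)
Overall max amplitude: 27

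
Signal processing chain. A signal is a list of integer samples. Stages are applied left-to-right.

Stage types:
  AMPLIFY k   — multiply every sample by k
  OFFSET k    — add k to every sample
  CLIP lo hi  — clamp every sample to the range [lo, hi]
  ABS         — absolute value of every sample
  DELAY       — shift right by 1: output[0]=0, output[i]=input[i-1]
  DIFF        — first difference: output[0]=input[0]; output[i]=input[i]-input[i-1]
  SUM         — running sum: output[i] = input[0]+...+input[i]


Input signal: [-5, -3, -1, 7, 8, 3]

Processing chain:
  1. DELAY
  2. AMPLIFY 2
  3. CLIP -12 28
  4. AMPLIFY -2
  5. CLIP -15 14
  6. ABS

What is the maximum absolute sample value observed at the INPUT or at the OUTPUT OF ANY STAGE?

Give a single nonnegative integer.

Input: [-5, -3, -1, 7, 8, 3] (max |s|=8)
Stage 1 (DELAY): [0, -5, -3, -1, 7, 8] = [0, -5, -3, -1, 7, 8] -> [0, -5, -3, -1, 7, 8] (max |s|=8)
Stage 2 (AMPLIFY 2): 0*2=0, -5*2=-10, -3*2=-6, -1*2=-2, 7*2=14, 8*2=16 -> [0, -10, -6, -2, 14, 16] (max |s|=16)
Stage 3 (CLIP -12 28): clip(0,-12,28)=0, clip(-10,-12,28)=-10, clip(-6,-12,28)=-6, clip(-2,-12,28)=-2, clip(14,-12,28)=14, clip(16,-12,28)=16 -> [0, -10, -6, -2, 14, 16] (max |s|=16)
Stage 4 (AMPLIFY -2): 0*-2=0, -10*-2=20, -6*-2=12, -2*-2=4, 14*-2=-28, 16*-2=-32 -> [0, 20, 12, 4, -28, -32] (max |s|=32)
Stage 5 (CLIP -15 14): clip(0,-15,14)=0, clip(20,-15,14)=14, clip(12,-15,14)=12, clip(4,-15,14)=4, clip(-28,-15,14)=-15, clip(-32,-15,14)=-15 -> [0, 14, 12, 4, -15, -15] (max |s|=15)
Stage 6 (ABS): |0|=0, |14|=14, |12|=12, |4|=4, |-15|=15, |-15|=15 -> [0, 14, 12, 4, 15, 15] (max |s|=15)
Overall max amplitude: 32

Answer: 32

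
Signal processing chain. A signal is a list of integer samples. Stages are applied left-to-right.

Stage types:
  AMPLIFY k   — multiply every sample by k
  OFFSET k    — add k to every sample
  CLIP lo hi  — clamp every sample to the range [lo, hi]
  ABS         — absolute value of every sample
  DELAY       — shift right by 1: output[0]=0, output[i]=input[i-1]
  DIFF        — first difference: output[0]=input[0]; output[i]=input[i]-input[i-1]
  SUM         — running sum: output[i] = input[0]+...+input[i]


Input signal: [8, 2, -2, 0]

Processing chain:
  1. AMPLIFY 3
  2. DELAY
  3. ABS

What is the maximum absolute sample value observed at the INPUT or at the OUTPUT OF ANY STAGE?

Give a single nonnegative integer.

Answer: 24

Derivation:
Input: [8, 2, -2, 0] (max |s|=8)
Stage 1 (AMPLIFY 3): 8*3=24, 2*3=6, -2*3=-6, 0*3=0 -> [24, 6, -6, 0] (max |s|=24)
Stage 2 (DELAY): [0, 24, 6, -6] = [0, 24, 6, -6] -> [0, 24, 6, -6] (max |s|=24)
Stage 3 (ABS): |0|=0, |24|=24, |6|=6, |-6|=6 -> [0, 24, 6, 6] (max |s|=24)
Overall max amplitude: 24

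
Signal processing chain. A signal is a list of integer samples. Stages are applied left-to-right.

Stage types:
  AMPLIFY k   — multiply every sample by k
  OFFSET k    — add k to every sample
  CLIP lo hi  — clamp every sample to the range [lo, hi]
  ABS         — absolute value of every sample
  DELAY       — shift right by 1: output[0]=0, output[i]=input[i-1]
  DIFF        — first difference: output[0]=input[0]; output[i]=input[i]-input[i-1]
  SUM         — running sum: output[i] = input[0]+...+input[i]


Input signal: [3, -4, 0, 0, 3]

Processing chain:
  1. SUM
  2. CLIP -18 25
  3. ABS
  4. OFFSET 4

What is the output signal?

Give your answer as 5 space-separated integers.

Answer: 7 5 5 5 6

Derivation:
Input: [3, -4, 0, 0, 3]
Stage 1 (SUM): sum[0..0]=3, sum[0..1]=-1, sum[0..2]=-1, sum[0..3]=-1, sum[0..4]=2 -> [3, -1, -1, -1, 2]
Stage 2 (CLIP -18 25): clip(3,-18,25)=3, clip(-1,-18,25)=-1, clip(-1,-18,25)=-1, clip(-1,-18,25)=-1, clip(2,-18,25)=2 -> [3, -1, -1, -1, 2]
Stage 3 (ABS): |3|=3, |-1|=1, |-1|=1, |-1|=1, |2|=2 -> [3, 1, 1, 1, 2]
Stage 4 (OFFSET 4): 3+4=7, 1+4=5, 1+4=5, 1+4=5, 2+4=6 -> [7, 5, 5, 5, 6]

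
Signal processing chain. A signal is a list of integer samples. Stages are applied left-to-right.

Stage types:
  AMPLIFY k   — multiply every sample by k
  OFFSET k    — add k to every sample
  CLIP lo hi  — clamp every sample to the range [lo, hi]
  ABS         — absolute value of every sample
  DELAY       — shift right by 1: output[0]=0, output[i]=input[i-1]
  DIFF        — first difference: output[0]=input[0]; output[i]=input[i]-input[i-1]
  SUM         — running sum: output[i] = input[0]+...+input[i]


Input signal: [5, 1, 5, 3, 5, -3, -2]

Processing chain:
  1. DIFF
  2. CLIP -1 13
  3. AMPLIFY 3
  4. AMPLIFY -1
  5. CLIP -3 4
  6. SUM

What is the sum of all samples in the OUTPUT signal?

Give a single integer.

Answer: -12

Derivation:
Input: [5, 1, 5, 3, 5, -3, -2]
Stage 1 (DIFF): s[0]=5, 1-5=-4, 5-1=4, 3-5=-2, 5-3=2, -3-5=-8, -2--3=1 -> [5, -4, 4, -2, 2, -8, 1]
Stage 2 (CLIP -1 13): clip(5,-1,13)=5, clip(-4,-1,13)=-1, clip(4,-1,13)=4, clip(-2,-1,13)=-1, clip(2,-1,13)=2, clip(-8,-1,13)=-1, clip(1,-1,13)=1 -> [5, -1, 4, -1, 2, -1, 1]
Stage 3 (AMPLIFY 3): 5*3=15, -1*3=-3, 4*3=12, -1*3=-3, 2*3=6, -1*3=-3, 1*3=3 -> [15, -3, 12, -3, 6, -3, 3]
Stage 4 (AMPLIFY -1): 15*-1=-15, -3*-1=3, 12*-1=-12, -3*-1=3, 6*-1=-6, -3*-1=3, 3*-1=-3 -> [-15, 3, -12, 3, -6, 3, -3]
Stage 5 (CLIP -3 4): clip(-15,-3,4)=-3, clip(3,-3,4)=3, clip(-12,-3,4)=-3, clip(3,-3,4)=3, clip(-6,-3,4)=-3, clip(3,-3,4)=3, clip(-3,-3,4)=-3 -> [-3, 3, -3, 3, -3, 3, -3]
Stage 6 (SUM): sum[0..0]=-3, sum[0..1]=0, sum[0..2]=-3, sum[0..3]=0, sum[0..4]=-3, sum[0..5]=0, sum[0..6]=-3 -> [-3, 0, -3, 0, -3, 0, -3]
Output sum: -12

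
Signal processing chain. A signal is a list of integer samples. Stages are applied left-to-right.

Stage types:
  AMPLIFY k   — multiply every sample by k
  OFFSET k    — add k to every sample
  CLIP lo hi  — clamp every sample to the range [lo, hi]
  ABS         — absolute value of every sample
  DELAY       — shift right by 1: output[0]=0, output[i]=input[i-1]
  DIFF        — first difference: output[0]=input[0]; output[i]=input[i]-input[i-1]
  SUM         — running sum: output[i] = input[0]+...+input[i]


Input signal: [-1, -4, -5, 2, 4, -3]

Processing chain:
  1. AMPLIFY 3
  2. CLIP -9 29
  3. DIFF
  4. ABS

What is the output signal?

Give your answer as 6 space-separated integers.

Input: [-1, -4, -5, 2, 4, -3]
Stage 1 (AMPLIFY 3): -1*3=-3, -4*3=-12, -5*3=-15, 2*3=6, 4*3=12, -3*3=-9 -> [-3, -12, -15, 6, 12, -9]
Stage 2 (CLIP -9 29): clip(-3,-9,29)=-3, clip(-12,-9,29)=-9, clip(-15,-9,29)=-9, clip(6,-9,29)=6, clip(12,-9,29)=12, clip(-9,-9,29)=-9 -> [-3, -9, -9, 6, 12, -9]
Stage 3 (DIFF): s[0]=-3, -9--3=-6, -9--9=0, 6--9=15, 12-6=6, -9-12=-21 -> [-3, -6, 0, 15, 6, -21]
Stage 4 (ABS): |-3|=3, |-6|=6, |0|=0, |15|=15, |6|=6, |-21|=21 -> [3, 6, 0, 15, 6, 21]

Answer: 3 6 0 15 6 21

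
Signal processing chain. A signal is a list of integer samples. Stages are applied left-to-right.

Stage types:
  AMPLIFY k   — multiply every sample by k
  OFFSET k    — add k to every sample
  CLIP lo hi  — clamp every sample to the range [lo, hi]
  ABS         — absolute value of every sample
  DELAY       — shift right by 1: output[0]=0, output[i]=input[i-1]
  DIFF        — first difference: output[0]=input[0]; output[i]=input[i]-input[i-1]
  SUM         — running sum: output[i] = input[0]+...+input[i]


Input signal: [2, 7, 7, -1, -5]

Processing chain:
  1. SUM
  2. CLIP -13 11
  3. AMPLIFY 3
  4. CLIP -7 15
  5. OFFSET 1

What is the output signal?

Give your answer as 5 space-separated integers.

Input: [2, 7, 7, -1, -5]
Stage 1 (SUM): sum[0..0]=2, sum[0..1]=9, sum[0..2]=16, sum[0..3]=15, sum[0..4]=10 -> [2, 9, 16, 15, 10]
Stage 2 (CLIP -13 11): clip(2,-13,11)=2, clip(9,-13,11)=9, clip(16,-13,11)=11, clip(15,-13,11)=11, clip(10,-13,11)=10 -> [2, 9, 11, 11, 10]
Stage 3 (AMPLIFY 3): 2*3=6, 9*3=27, 11*3=33, 11*3=33, 10*3=30 -> [6, 27, 33, 33, 30]
Stage 4 (CLIP -7 15): clip(6,-7,15)=6, clip(27,-7,15)=15, clip(33,-7,15)=15, clip(33,-7,15)=15, clip(30,-7,15)=15 -> [6, 15, 15, 15, 15]
Stage 5 (OFFSET 1): 6+1=7, 15+1=16, 15+1=16, 15+1=16, 15+1=16 -> [7, 16, 16, 16, 16]

Answer: 7 16 16 16 16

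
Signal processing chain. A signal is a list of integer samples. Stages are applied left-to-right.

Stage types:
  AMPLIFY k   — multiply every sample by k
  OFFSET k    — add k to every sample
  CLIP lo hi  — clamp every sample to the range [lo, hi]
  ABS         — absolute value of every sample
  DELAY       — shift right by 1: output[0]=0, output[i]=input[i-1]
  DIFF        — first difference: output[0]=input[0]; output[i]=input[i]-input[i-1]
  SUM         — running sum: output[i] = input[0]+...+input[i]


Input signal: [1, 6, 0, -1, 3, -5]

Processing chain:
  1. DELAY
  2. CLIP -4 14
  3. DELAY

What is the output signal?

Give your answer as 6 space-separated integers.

Answer: 0 0 1 6 0 -1

Derivation:
Input: [1, 6, 0, -1, 3, -5]
Stage 1 (DELAY): [0, 1, 6, 0, -1, 3] = [0, 1, 6, 0, -1, 3] -> [0, 1, 6, 0, -1, 3]
Stage 2 (CLIP -4 14): clip(0,-4,14)=0, clip(1,-4,14)=1, clip(6,-4,14)=6, clip(0,-4,14)=0, clip(-1,-4,14)=-1, clip(3,-4,14)=3 -> [0, 1, 6, 0, -1, 3]
Stage 3 (DELAY): [0, 0, 1, 6, 0, -1] = [0, 0, 1, 6, 0, -1] -> [0, 0, 1, 6, 0, -1]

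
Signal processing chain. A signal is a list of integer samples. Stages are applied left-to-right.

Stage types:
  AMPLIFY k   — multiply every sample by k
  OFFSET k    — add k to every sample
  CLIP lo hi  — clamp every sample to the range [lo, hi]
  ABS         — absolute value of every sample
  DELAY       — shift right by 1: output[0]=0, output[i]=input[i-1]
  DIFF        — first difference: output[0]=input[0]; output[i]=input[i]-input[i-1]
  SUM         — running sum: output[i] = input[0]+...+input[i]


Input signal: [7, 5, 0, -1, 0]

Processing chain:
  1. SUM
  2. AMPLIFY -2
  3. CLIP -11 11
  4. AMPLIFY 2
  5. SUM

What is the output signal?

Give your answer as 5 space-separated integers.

Input: [7, 5, 0, -1, 0]
Stage 1 (SUM): sum[0..0]=7, sum[0..1]=12, sum[0..2]=12, sum[0..3]=11, sum[0..4]=11 -> [7, 12, 12, 11, 11]
Stage 2 (AMPLIFY -2): 7*-2=-14, 12*-2=-24, 12*-2=-24, 11*-2=-22, 11*-2=-22 -> [-14, -24, -24, -22, -22]
Stage 3 (CLIP -11 11): clip(-14,-11,11)=-11, clip(-24,-11,11)=-11, clip(-24,-11,11)=-11, clip(-22,-11,11)=-11, clip(-22,-11,11)=-11 -> [-11, -11, -11, -11, -11]
Stage 4 (AMPLIFY 2): -11*2=-22, -11*2=-22, -11*2=-22, -11*2=-22, -11*2=-22 -> [-22, -22, -22, -22, -22]
Stage 5 (SUM): sum[0..0]=-22, sum[0..1]=-44, sum[0..2]=-66, sum[0..3]=-88, sum[0..4]=-110 -> [-22, -44, -66, -88, -110]

Answer: -22 -44 -66 -88 -110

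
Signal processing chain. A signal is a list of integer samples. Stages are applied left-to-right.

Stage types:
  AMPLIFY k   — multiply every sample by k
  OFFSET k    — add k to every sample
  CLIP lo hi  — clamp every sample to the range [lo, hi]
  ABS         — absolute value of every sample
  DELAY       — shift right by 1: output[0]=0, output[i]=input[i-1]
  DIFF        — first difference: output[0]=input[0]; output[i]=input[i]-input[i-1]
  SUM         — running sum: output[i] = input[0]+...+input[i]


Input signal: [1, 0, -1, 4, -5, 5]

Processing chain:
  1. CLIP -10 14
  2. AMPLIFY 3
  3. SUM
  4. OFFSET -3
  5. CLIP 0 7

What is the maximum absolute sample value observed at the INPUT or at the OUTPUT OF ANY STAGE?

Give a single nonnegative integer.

Input: [1, 0, -1, 4, -5, 5] (max |s|=5)
Stage 1 (CLIP -10 14): clip(1,-10,14)=1, clip(0,-10,14)=0, clip(-1,-10,14)=-1, clip(4,-10,14)=4, clip(-5,-10,14)=-5, clip(5,-10,14)=5 -> [1, 0, -1, 4, -5, 5] (max |s|=5)
Stage 2 (AMPLIFY 3): 1*3=3, 0*3=0, -1*3=-3, 4*3=12, -5*3=-15, 5*3=15 -> [3, 0, -3, 12, -15, 15] (max |s|=15)
Stage 3 (SUM): sum[0..0]=3, sum[0..1]=3, sum[0..2]=0, sum[0..3]=12, sum[0..4]=-3, sum[0..5]=12 -> [3, 3, 0, 12, -3, 12] (max |s|=12)
Stage 4 (OFFSET -3): 3+-3=0, 3+-3=0, 0+-3=-3, 12+-3=9, -3+-3=-6, 12+-3=9 -> [0, 0, -3, 9, -6, 9] (max |s|=9)
Stage 5 (CLIP 0 7): clip(0,0,7)=0, clip(0,0,7)=0, clip(-3,0,7)=0, clip(9,0,7)=7, clip(-6,0,7)=0, clip(9,0,7)=7 -> [0, 0, 0, 7, 0, 7] (max |s|=7)
Overall max amplitude: 15

Answer: 15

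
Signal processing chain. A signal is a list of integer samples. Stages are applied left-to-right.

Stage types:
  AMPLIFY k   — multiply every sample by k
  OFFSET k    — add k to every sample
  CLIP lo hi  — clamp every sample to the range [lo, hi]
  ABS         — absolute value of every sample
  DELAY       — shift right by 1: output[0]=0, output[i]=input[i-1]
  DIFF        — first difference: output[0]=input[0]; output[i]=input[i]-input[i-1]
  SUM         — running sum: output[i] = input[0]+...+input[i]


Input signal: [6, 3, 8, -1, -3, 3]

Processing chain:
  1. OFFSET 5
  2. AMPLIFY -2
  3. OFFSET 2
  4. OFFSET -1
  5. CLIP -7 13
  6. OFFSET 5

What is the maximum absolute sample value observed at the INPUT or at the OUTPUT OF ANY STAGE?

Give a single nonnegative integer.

Answer: 26

Derivation:
Input: [6, 3, 8, -1, -3, 3] (max |s|=8)
Stage 1 (OFFSET 5): 6+5=11, 3+5=8, 8+5=13, -1+5=4, -3+5=2, 3+5=8 -> [11, 8, 13, 4, 2, 8] (max |s|=13)
Stage 2 (AMPLIFY -2): 11*-2=-22, 8*-2=-16, 13*-2=-26, 4*-2=-8, 2*-2=-4, 8*-2=-16 -> [-22, -16, -26, -8, -4, -16] (max |s|=26)
Stage 3 (OFFSET 2): -22+2=-20, -16+2=-14, -26+2=-24, -8+2=-6, -4+2=-2, -16+2=-14 -> [-20, -14, -24, -6, -2, -14] (max |s|=24)
Stage 4 (OFFSET -1): -20+-1=-21, -14+-1=-15, -24+-1=-25, -6+-1=-7, -2+-1=-3, -14+-1=-15 -> [-21, -15, -25, -7, -3, -15] (max |s|=25)
Stage 5 (CLIP -7 13): clip(-21,-7,13)=-7, clip(-15,-7,13)=-7, clip(-25,-7,13)=-7, clip(-7,-7,13)=-7, clip(-3,-7,13)=-3, clip(-15,-7,13)=-7 -> [-7, -7, -7, -7, -3, -7] (max |s|=7)
Stage 6 (OFFSET 5): -7+5=-2, -7+5=-2, -7+5=-2, -7+5=-2, -3+5=2, -7+5=-2 -> [-2, -2, -2, -2, 2, -2] (max |s|=2)
Overall max amplitude: 26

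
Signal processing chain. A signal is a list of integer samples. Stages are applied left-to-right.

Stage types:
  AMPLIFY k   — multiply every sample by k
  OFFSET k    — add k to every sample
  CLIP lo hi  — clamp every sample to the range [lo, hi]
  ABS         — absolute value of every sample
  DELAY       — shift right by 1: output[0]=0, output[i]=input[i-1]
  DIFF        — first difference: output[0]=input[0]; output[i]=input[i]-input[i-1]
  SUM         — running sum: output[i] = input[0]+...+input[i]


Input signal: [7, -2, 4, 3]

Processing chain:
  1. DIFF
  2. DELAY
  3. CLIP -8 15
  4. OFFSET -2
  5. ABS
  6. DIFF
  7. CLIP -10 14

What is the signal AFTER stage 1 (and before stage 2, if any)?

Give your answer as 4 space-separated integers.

Input: [7, -2, 4, 3]
Stage 1 (DIFF): s[0]=7, -2-7=-9, 4--2=6, 3-4=-1 -> [7, -9, 6, -1]

Answer: 7 -9 6 -1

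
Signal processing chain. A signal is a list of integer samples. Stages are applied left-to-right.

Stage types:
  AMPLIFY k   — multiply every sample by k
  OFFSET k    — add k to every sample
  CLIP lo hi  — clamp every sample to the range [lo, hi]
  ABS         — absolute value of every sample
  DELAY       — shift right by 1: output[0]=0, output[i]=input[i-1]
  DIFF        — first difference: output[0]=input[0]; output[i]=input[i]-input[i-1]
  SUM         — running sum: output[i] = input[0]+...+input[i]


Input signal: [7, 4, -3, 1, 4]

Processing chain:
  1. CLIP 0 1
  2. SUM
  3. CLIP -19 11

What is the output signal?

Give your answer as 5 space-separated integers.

Input: [7, 4, -3, 1, 4]
Stage 1 (CLIP 0 1): clip(7,0,1)=1, clip(4,0,1)=1, clip(-3,0,1)=0, clip(1,0,1)=1, clip(4,0,1)=1 -> [1, 1, 0, 1, 1]
Stage 2 (SUM): sum[0..0]=1, sum[0..1]=2, sum[0..2]=2, sum[0..3]=3, sum[0..4]=4 -> [1, 2, 2, 3, 4]
Stage 3 (CLIP -19 11): clip(1,-19,11)=1, clip(2,-19,11)=2, clip(2,-19,11)=2, clip(3,-19,11)=3, clip(4,-19,11)=4 -> [1, 2, 2, 3, 4]

Answer: 1 2 2 3 4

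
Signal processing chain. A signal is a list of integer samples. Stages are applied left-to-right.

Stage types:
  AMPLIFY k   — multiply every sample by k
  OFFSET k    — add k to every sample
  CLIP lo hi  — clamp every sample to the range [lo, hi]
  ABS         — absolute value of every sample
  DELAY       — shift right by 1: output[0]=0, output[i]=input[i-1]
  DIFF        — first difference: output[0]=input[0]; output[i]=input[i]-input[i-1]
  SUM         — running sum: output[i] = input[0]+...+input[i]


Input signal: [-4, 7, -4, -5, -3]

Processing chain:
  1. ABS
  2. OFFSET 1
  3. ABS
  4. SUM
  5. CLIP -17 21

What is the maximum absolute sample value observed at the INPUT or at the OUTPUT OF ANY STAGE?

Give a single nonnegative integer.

Answer: 28

Derivation:
Input: [-4, 7, -4, -5, -3] (max |s|=7)
Stage 1 (ABS): |-4|=4, |7|=7, |-4|=4, |-5|=5, |-3|=3 -> [4, 7, 4, 5, 3] (max |s|=7)
Stage 2 (OFFSET 1): 4+1=5, 7+1=8, 4+1=5, 5+1=6, 3+1=4 -> [5, 8, 5, 6, 4] (max |s|=8)
Stage 3 (ABS): |5|=5, |8|=8, |5|=5, |6|=6, |4|=4 -> [5, 8, 5, 6, 4] (max |s|=8)
Stage 4 (SUM): sum[0..0]=5, sum[0..1]=13, sum[0..2]=18, sum[0..3]=24, sum[0..4]=28 -> [5, 13, 18, 24, 28] (max |s|=28)
Stage 5 (CLIP -17 21): clip(5,-17,21)=5, clip(13,-17,21)=13, clip(18,-17,21)=18, clip(24,-17,21)=21, clip(28,-17,21)=21 -> [5, 13, 18, 21, 21] (max |s|=21)
Overall max amplitude: 28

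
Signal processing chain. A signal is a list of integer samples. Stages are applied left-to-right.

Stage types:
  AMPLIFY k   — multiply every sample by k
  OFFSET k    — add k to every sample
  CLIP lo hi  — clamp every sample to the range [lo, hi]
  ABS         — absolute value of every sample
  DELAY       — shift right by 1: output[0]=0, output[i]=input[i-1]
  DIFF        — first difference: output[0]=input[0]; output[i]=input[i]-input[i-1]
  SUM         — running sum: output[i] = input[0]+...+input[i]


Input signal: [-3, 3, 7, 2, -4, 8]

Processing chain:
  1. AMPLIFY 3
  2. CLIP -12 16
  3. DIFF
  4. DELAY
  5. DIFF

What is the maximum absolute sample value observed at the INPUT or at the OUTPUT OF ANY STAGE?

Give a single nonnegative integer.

Input: [-3, 3, 7, 2, -4, 8] (max |s|=8)
Stage 1 (AMPLIFY 3): -3*3=-9, 3*3=9, 7*3=21, 2*3=6, -4*3=-12, 8*3=24 -> [-9, 9, 21, 6, -12, 24] (max |s|=24)
Stage 2 (CLIP -12 16): clip(-9,-12,16)=-9, clip(9,-12,16)=9, clip(21,-12,16)=16, clip(6,-12,16)=6, clip(-12,-12,16)=-12, clip(24,-12,16)=16 -> [-9, 9, 16, 6, -12, 16] (max |s|=16)
Stage 3 (DIFF): s[0]=-9, 9--9=18, 16-9=7, 6-16=-10, -12-6=-18, 16--12=28 -> [-9, 18, 7, -10, -18, 28] (max |s|=28)
Stage 4 (DELAY): [0, -9, 18, 7, -10, -18] = [0, -9, 18, 7, -10, -18] -> [0, -9, 18, 7, -10, -18] (max |s|=18)
Stage 5 (DIFF): s[0]=0, -9-0=-9, 18--9=27, 7-18=-11, -10-7=-17, -18--10=-8 -> [0, -9, 27, -11, -17, -8] (max |s|=27)
Overall max amplitude: 28

Answer: 28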